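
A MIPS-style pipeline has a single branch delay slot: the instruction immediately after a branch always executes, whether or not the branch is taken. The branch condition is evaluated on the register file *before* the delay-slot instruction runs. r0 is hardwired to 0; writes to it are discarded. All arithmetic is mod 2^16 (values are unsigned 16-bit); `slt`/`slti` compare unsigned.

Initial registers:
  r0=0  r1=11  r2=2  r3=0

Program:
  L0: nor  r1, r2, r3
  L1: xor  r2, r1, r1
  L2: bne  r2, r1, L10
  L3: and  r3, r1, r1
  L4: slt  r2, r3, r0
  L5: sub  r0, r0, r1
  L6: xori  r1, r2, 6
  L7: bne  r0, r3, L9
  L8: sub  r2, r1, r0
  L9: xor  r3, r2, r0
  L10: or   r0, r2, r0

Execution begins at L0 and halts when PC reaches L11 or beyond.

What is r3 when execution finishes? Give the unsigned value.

[0] nor  r1, r2, r3  →  {r0:0, r1:65533, r2:2, r3:0}
[1] xor  r2, r1, r1  →  {r0:0, r1:65533, r2:0, r3:0}
[2] bne  r2, r1, L10  →  {r0:0, r1:65533, r2:0, r3:0}  ⟨branch taken⟩
[3] and  r3, r1, r1  →  {r0:0, r1:65533, r2:0, r3:65533}
[10] or   r0, r2, r0  →  {r0:0, r1:65533, r2:0, r3:65533}

65533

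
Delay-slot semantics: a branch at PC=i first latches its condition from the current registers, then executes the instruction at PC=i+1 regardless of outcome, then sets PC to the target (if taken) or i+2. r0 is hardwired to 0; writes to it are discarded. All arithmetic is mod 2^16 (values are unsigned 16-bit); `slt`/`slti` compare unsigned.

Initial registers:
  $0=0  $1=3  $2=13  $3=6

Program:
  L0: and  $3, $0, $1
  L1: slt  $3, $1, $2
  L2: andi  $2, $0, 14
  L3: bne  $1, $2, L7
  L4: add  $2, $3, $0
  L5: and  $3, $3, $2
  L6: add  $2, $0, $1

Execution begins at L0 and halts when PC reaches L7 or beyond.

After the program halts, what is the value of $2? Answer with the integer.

1

  step pc=0: and  $3, $0, $1  regs=(0,3,13,0)
  step pc=1: slt  $3, $1, $2  regs=(0,3,13,1)
  step pc=2: andi  $2, $0, 14  regs=(0,3,0,1)
  step pc=3: bne  $1, $2, L7  cond=T  regs=(0,3,0,1)
  step pc=4: add  $2, $3, $0  regs=(0,3,1,1)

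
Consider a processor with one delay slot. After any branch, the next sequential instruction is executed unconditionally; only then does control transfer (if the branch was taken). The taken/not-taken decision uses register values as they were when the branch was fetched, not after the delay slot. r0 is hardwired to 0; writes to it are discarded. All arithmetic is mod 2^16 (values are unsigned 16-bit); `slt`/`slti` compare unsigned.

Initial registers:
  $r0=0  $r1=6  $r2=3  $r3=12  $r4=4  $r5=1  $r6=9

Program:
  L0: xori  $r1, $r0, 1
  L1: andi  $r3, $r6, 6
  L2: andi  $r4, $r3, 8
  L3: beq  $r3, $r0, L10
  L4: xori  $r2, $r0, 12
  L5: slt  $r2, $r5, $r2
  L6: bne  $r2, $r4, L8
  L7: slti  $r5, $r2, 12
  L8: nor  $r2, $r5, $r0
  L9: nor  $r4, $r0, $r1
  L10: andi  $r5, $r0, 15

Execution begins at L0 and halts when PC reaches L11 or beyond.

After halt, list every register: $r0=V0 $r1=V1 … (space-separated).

  step pc=0: xori  $r1, $r0, 1  regs=(0,1,3,12,4,1,9)
  step pc=1: andi  $r3, $r6, 6  regs=(0,1,3,0,4,1,9)
  step pc=2: andi  $r4, $r3, 8  regs=(0,1,3,0,0,1,9)
  step pc=3: beq  $r3, $r0, L10  cond=T  regs=(0,1,3,0,0,1,9)
  step pc=4: xori  $r2, $r0, 12  regs=(0,1,12,0,0,1,9)
  step pc=10: andi  $r5, $r0, 15  regs=(0,1,12,0,0,0,9)

$r0=0 $r1=1 $r2=12 $r3=0 $r4=0 $r5=0 $r6=9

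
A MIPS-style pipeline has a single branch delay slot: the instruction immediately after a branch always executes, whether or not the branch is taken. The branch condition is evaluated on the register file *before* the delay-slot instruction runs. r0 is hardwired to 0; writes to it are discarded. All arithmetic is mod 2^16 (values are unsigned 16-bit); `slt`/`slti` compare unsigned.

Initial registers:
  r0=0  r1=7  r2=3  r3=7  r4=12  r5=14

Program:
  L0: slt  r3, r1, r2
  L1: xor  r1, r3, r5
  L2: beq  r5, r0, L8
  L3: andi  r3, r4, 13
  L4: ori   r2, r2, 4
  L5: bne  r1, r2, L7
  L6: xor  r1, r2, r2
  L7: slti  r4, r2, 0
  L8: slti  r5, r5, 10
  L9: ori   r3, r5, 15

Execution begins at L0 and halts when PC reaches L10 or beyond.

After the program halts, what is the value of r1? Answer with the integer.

PC=0  slt  r3, r1, r2        | r0=0 r1=7 r2=3 r3=0 r4=12 r5=14
PC=1  xor  r1, r3, r5        | r0=0 r1=14 r2=3 r3=0 r4=12 r5=14
PC=2  beq  r5, r0, L8        | r0=0 r1=14 r2=3 r3=0 r4=12 r5=14  [not taken]
PC=3  andi  r3, r4, 13       | r0=0 r1=14 r2=3 r3=12 r4=12 r5=14
PC=4  ori   r2, r2, 4        | r0=0 r1=14 r2=7 r3=12 r4=12 r5=14
PC=5  bne  r1, r2, L7        | r0=0 r1=14 r2=7 r3=12 r4=12 r5=14  [TAKEN]
PC=6  xor  r1, r2, r2        | r0=0 r1=0 r2=7 r3=12 r4=12 r5=14
PC=7  slti  r4, r2, 0        | r0=0 r1=0 r2=7 r3=12 r4=0 r5=14
PC=8  slti  r5, r5, 10       | r0=0 r1=0 r2=7 r3=12 r4=0 r5=0
PC=9  ori   r3, r5, 15       | r0=0 r1=0 r2=7 r3=15 r4=0 r5=0

0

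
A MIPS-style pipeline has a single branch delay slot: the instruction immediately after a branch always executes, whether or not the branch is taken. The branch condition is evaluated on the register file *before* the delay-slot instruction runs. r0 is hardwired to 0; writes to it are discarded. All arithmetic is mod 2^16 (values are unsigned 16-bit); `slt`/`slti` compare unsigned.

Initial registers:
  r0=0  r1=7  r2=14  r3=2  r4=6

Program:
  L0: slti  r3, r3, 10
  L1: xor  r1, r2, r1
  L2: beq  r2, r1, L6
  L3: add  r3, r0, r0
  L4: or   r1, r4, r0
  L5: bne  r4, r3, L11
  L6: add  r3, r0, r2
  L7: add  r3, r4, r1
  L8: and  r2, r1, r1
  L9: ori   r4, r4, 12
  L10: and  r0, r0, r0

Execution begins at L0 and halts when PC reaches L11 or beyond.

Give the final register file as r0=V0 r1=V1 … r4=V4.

PC=0  slti  r3, r3, 10       | r0=0 r1=7 r2=14 r3=1 r4=6
PC=1  xor  r1, r2, r1        | r0=0 r1=9 r2=14 r3=1 r4=6
PC=2  beq  r2, r1, L6        | r0=0 r1=9 r2=14 r3=1 r4=6  [not taken]
PC=3  add  r3, r0, r0        | r0=0 r1=9 r2=14 r3=0 r4=6
PC=4  or   r1, r4, r0        | r0=0 r1=6 r2=14 r3=0 r4=6
PC=5  bne  r4, r3, L11       | r0=0 r1=6 r2=14 r3=0 r4=6  [TAKEN]
PC=6  add  r3, r0, r2        | r0=0 r1=6 r2=14 r3=14 r4=6

r0=0 r1=6 r2=14 r3=14 r4=6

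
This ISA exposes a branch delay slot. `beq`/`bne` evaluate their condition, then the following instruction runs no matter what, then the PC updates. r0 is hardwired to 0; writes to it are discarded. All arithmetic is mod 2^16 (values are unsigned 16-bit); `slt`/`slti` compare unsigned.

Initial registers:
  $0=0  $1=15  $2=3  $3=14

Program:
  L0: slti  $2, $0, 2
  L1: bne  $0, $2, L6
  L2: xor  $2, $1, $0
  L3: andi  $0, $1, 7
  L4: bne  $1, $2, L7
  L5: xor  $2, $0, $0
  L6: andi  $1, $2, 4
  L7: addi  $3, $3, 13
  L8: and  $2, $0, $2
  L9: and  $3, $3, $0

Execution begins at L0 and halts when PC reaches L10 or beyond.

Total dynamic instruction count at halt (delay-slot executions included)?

#0 slti  $2, $0, 2 ; 0/15/1/14
#1 bne  $0, $2, L6 ; 0/15/1/14 ; →target
#2 xor  $2, $1, $0 ; 0/15/15/14
#6 andi  $1, $2, 4 ; 0/4/15/14
#7 addi  $3, $3, 13 ; 0/4/15/27
#8 and  $2, $0, $2 ; 0/4/0/27
#9 and  $3, $3, $0 ; 0/4/0/0

7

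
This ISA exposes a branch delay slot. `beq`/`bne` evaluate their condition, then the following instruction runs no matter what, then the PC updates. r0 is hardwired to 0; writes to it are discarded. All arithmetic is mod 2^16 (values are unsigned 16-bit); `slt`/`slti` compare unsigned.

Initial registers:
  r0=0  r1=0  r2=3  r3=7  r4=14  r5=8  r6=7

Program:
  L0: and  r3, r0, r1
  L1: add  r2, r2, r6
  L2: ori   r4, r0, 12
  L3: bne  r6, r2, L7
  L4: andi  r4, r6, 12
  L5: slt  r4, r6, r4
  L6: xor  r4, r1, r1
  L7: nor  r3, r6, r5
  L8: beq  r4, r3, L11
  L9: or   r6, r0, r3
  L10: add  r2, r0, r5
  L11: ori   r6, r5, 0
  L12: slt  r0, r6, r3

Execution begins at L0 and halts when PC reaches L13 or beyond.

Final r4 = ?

[0] and  r3, r0, r1  →  {r0:0, r1:0, r2:3, r3:0, r4:14, r5:8, r6:7}
[1] add  r2, r2, r6  →  {r0:0, r1:0, r2:10, r3:0, r4:14, r5:8, r6:7}
[2] ori   r4, r0, 12  →  {r0:0, r1:0, r2:10, r3:0, r4:12, r5:8, r6:7}
[3] bne  r6, r2, L7  →  {r0:0, r1:0, r2:10, r3:0, r4:12, r5:8, r6:7}  ⟨branch taken⟩
[4] andi  r4, r6, 12  →  {r0:0, r1:0, r2:10, r3:0, r4:4, r5:8, r6:7}
[7] nor  r3, r6, r5  →  {r0:0, r1:0, r2:10, r3:65520, r4:4, r5:8, r6:7}
[8] beq  r4, r3, L11  →  {r0:0, r1:0, r2:10, r3:65520, r4:4, r5:8, r6:7}  ⟨branch fallthrough⟩
[9] or   r6, r0, r3  →  {r0:0, r1:0, r2:10, r3:65520, r4:4, r5:8, r6:65520}
[10] add  r2, r0, r5  →  {r0:0, r1:0, r2:8, r3:65520, r4:4, r5:8, r6:65520}
[11] ori   r6, r5, 0  →  {r0:0, r1:0, r2:8, r3:65520, r4:4, r5:8, r6:8}
[12] slt  r0, r6, r3  →  {r0:0, r1:0, r2:8, r3:65520, r4:4, r5:8, r6:8}

4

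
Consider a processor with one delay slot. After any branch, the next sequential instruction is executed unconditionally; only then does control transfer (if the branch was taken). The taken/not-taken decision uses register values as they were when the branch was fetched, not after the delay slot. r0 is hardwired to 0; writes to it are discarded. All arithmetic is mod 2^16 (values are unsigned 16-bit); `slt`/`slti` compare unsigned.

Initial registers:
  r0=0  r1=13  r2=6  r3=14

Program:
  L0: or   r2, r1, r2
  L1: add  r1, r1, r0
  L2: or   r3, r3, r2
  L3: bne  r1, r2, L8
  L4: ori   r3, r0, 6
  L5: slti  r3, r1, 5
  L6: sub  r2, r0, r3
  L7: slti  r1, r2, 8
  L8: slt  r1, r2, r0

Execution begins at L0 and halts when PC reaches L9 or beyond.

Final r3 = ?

6

#0 or   r2, r1, r2 ; 0/13/15/14
#1 add  r1, r1, r0 ; 0/13/15/14
#2 or   r3, r3, r2 ; 0/13/15/15
#3 bne  r1, r2, L8 ; 0/13/15/15 ; →target
#4 ori   r3, r0, 6 ; 0/13/15/6
#8 slt  r1, r2, r0 ; 0/0/15/6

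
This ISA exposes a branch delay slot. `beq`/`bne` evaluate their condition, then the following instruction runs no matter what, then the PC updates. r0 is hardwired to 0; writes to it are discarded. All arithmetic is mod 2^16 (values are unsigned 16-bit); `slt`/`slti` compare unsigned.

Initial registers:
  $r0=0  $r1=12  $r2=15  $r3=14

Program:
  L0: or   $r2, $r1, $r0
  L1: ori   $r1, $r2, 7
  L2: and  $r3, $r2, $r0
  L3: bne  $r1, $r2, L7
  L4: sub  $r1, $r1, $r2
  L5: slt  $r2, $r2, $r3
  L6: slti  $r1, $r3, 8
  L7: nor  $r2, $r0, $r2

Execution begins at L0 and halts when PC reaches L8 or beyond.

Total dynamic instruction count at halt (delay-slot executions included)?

PC=0  or   $r2, $r1, $r0     | $r0=0 $r1=12 $r2=12 $r3=14
PC=1  ori   $r1, $r2, 7      | $r0=0 $r1=15 $r2=12 $r3=14
PC=2  and  $r3, $r2, $r0     | $r0=0 $r1=15 $r2=12 $r3=0
PC=3  bne  $r1, $r2, L7      | $r0=0 $r1=15 $r2=12 $r3=0  [TAKEN]
PC=4  sub  $r1, $r1, $r2     | $r0=0 $r1=3 $r2=12 $r3=0
PC=7  nor  $r2, $r0, $r2     | $r0=0 $r1=3 $r2=65523 $r3=0

6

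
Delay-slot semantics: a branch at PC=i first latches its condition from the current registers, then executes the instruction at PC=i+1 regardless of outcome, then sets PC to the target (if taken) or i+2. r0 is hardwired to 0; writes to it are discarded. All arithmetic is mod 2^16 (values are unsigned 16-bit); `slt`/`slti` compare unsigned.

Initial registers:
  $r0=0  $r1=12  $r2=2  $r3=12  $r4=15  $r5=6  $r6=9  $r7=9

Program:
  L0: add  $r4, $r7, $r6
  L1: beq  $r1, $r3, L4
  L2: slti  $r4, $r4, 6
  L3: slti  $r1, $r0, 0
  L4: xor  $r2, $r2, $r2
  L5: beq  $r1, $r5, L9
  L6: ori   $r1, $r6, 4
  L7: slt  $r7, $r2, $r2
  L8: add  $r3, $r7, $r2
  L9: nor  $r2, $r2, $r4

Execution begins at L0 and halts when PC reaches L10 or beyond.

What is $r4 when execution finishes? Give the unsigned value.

0

#0 add  $r4, $r7, $r6 ; 0/12/2/12/18/6/9/9
#1 beq  $r1, $r3, L4 ; 0/12/2/12/18/6/9/9 ; →target
#2 slti  $r4, $r4, 6 ; 0/12/2/12/0/6/9/9
#4 xor  $r2, $r2, $r2 ; 0/12/0/12/0/6/9/9
#5 beq  $r1, $r5, L9 ; 0/12/0/12/0/6/9/9 ; →fallthru
#6 ori   $r1, $r6, 4 ; 0/13/0/12/0/6/9/9
#7 slt  $r7, $r2, $r2 ; 0/13/0/12/0/6/9/0
#8 add  $r3, $r7, $r2 ; 0/13/0/0/0/6/9/0
#9 nor  $r2, $r2, $r4 ; 0/13/65535/0/0/6/9/0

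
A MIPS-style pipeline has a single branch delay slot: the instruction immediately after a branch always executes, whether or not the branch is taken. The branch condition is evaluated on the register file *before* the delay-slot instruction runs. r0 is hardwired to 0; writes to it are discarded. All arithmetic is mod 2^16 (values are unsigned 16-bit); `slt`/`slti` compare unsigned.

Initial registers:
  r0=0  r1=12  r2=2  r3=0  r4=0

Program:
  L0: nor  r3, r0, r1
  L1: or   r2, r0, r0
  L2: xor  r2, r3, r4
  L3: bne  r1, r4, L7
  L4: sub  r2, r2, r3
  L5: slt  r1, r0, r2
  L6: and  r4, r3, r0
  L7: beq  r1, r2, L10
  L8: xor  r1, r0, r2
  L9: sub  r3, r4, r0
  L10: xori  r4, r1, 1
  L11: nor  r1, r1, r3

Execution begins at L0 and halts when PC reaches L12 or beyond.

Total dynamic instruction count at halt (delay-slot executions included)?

10

#0 nor  r3, r0, r1 ; 0/12/2/65523/0
#1 or   r2, r0, r0 ; 0/12/0/65523/0
#2 xor  r2, r3, r4 ; 0/12/65523/65523/0
#3 bne  r1, r4, L7 ; 0/12/65523/65523/0 ; →target
#4 sub  r2, r2, r3 ; 0/12/0/65523/0
#7 beq  r1, r2, L10 ; 0/12/0/65523/0 ; →fallthru
#8 xor  r1, r0, r2 ; 0/0/0/65523/0
#9 sub  r3, r4, r0 ; 0/0/0/0/0
#10 xori  r4, r1, 1 ; 0/0/0/0/1
#11 nor  r1, r1, r3 ; 0/65535/0/0/1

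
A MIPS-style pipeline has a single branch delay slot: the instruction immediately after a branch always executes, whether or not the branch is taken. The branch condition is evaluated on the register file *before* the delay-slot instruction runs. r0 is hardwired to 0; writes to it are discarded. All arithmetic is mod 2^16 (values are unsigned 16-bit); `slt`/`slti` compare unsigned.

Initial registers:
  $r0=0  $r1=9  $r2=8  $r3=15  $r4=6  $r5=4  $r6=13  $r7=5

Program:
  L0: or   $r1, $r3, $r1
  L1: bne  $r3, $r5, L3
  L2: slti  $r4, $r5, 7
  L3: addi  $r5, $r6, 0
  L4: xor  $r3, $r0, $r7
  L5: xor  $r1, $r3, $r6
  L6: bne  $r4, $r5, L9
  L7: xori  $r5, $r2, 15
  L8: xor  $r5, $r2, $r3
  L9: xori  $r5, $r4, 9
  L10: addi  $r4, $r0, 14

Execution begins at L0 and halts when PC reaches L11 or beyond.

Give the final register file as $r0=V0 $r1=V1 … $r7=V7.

$r0=0 $r1=8 $r2=8 $r3=5 $r4=14 $r5=8 $r6=13 $r7=5

#0 or   $r1, $r3, $r1 ; 0/15/8/15/6/4/13/5
#1 bne  $r3, $r5, L3 ; 0/15/8/15/6/4/13/5 ; →target
#2 slti  $r4, $r5, 7 ; 0/15/8/15/1/4/13/5
#3 addi  $r5, $r6, 0 ; 0/15/8/15/1/13/13/5
#4 xor  $r3, $r0, $r7 ; 0/15/8/5/1/13/13/5
#5 xor  $r1, $r3, $r6 ; 0/8/8/5/1/13/13/5
#6 bne  $r4, $r5, L9 ; 0/8/8/5/1/13/13/5 ; →target
#7 xori  $r5, $r2, 15 ; 0/8/8/5/1/7/13/5
#9 xori  $r5, $r4, 9 ; 0/8/8/5/1/8/13/5
#10 addi  $r4, $r0, 14 ; 0/8/8/5/14/8/13/5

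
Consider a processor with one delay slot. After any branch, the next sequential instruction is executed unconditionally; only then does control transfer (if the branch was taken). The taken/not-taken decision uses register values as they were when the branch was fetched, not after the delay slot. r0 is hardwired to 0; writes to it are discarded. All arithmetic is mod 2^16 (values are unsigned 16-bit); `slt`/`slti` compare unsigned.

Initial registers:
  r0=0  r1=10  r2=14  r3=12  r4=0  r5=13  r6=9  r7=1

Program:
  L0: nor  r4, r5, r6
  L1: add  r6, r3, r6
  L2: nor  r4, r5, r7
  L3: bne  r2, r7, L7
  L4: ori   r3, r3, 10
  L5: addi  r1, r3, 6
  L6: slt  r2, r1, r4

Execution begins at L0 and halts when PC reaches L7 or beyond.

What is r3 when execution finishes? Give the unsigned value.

14

#0 nor  r4, r5, r6 ; 0/10/14/12/65522/13/9/1
#1 add  r6, r3, r6 ; 0/10/14/12/65522/13/21/1
#2 nor  r4, r5, r7 ; 0/10/14/12/65522/13/21/1
#3 bne  r2, r7, L7 ; 0/10/14/12/65522/13/21/1 ; →target
#4 ori   r3, r3, 10 ; 0/10/14/14/65522/13/21/1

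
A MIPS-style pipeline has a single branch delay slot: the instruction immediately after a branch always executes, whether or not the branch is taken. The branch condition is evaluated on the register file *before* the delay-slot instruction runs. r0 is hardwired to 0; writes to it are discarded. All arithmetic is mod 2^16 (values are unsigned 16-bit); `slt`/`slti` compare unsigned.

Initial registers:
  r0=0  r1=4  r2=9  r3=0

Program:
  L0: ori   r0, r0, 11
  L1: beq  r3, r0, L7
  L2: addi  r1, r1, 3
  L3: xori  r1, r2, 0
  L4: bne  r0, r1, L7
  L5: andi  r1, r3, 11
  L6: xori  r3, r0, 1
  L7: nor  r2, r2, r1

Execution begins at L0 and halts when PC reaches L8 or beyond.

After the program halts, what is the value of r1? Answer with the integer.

7

[0] ori   r0, r0, 11  →  {r0:0, r1:4, r2:9, r3:0}
[1] beq  r3, r0, L7  →  {r0:0, r1:4, r2:9, r3:0}  ⟨branch taken⟩
[2] addi  r1, r1, 3  →  {r0:0, r1:7, r2:9, r3:0}
[7] nor  r2, r2, r1  →  {r0:0, r1:7, r2:65520, r3:0}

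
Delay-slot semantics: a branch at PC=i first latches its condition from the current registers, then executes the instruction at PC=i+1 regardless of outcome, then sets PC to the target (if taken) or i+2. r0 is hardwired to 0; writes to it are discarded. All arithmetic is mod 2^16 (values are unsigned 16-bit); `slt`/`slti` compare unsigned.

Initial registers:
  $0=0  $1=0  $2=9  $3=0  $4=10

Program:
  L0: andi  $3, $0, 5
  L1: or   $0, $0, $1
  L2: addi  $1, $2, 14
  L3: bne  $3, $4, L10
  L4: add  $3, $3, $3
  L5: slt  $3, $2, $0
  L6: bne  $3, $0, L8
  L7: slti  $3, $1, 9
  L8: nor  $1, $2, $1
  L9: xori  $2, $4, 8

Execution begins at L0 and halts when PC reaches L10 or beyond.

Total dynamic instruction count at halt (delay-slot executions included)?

PC=0  andi  $3, $0, 5        | $0=0 $1=0 $2=9 $3=0 $4=10
PC=1  or   $0, $0, $1        | $0=0 $1=0 $2=9 $3=0 $4=10
PC=2  addi  $1, $2, 14       | $0=0 $1=23 $2=9 $3=0 $4=10
PC=3  bne  $3, $4, L10       | $0=0 $1=23 $2=9 $3=0 $4=10  [TAKEN]
PC=4  add  $3, $3, $3        | $0=0 $1=23 $2=9 $3=0 $4=10

5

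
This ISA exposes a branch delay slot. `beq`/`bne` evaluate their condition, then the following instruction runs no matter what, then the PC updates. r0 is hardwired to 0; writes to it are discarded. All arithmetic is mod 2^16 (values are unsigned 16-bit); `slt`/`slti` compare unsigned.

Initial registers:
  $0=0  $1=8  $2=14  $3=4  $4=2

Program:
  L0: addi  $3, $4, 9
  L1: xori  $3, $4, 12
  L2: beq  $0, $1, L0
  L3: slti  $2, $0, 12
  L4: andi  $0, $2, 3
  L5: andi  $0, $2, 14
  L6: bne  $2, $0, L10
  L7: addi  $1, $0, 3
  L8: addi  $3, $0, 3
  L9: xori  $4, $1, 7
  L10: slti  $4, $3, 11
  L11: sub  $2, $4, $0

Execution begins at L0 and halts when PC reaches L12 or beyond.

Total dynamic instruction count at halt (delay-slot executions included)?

[0] addi  $3, $4, 9  →  {$0:0, $1:8, $2:14, $3:11, $4:2}
[1] xori  $3, $4, 12  →  {$0:0, $1:8, $2:14, $3:14, $4:2}
[2] beq  $0, $1, L0  →  {$0:0, $1:8, $2:14, $3:14, $4:2}  ⟨branch fallthrough⟩
[3] slti  $2, $0, 12  →  {$0:0, $1:8, $2:1, $3:14, $4:2}
[4] andi  $0, $2, 3  →  {$0:0, $1:8, $2:1, $3:14, $4:2}
[5] andi  $0, $2, 14  →  {$0:0, $1:8, $2:1, $3:14, $4:2}
[6] bne  $2, $0, L10  →  {$0:0, $1:8, $2:1, $3:14, $4:2}  ⟨branch taken⟩
[7] addi  $1, $0, 3  →  {$0:0, $1:3, $2:1, $3:14, $4:2}
[10] slti  $4, $3, 11  →  {$0:0, $1:3, $2:1, $3:14, $4:0}
[11] sub  $2, $4, $0  →  {$0:0, $1:3, $2:0, $3:14, $4:0}

10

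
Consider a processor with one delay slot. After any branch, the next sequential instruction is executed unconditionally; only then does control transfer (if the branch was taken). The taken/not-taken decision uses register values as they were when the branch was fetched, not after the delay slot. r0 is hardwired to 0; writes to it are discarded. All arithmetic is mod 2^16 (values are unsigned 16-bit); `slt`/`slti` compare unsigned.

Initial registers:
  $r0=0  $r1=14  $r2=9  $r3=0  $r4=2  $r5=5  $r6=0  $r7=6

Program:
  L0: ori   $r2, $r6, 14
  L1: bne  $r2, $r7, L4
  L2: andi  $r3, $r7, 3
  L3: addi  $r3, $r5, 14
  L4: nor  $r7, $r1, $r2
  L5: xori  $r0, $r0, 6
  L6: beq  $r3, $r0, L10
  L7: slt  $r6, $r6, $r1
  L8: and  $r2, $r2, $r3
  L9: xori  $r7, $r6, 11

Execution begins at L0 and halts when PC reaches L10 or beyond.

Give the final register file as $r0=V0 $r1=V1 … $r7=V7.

$r0=0 $r1=14 $r2=2 $r3=2 $r4=2 $r5=5 $r6=1 $r7=10

#0 ori   $r2, $r6, 14 ; 0/14/14/0/2/5/0/6
#1 bne  $r2, $r7, L4 ; 0/14/14/0/2/5/0/6 ; →target
#2 andi  $r3, $r7, 3 ; 0/14/14/2/2/5/0/6
#4 nor  $r7, $r1, $r2 ; 0/14/14/2/2/5/0/65521
#5 xori  $r0, $r0, 6 ; 0/14/14/2/2/5/0/65521
#6 beq  $r3, $r0, L10 ; 0/14/14/2/2/5/0/65521 ; →fallthru
#7 slt  $r6, $r6, $r1 ; 0/14/14/2/2/5/1/65521
#8 and  $r2, $r2, $r3 ; 0/14/2/2/2/5/1/65521
#9 xori  $r7, $r6, 11 ; 0/14/2/2/2/5/1/10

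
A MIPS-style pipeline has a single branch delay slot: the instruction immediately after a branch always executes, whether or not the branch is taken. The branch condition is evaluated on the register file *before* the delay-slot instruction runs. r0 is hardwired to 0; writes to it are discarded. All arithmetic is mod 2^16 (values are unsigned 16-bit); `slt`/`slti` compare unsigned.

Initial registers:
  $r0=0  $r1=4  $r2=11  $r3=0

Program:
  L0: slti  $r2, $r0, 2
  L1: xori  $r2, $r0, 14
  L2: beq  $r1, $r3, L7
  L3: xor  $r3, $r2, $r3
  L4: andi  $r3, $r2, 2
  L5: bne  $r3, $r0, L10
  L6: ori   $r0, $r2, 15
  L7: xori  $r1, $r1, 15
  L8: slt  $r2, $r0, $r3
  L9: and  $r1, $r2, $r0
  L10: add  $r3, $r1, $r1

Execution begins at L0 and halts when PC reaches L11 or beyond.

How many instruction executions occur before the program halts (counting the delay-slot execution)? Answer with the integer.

8

[0] slti  $r2, $r0, 2  →  {$r0:0, $r1:4, $r2:1, $r3:0}
[1] xori  $r2, $r0, 14  →  {$r0:0, $r1:4, $r2:14, $r3:0}
[2] beq  $r1, $r3, L7  →  {$r0:0, $r1:4, $r2:14, $r3:0}  ⟨branch fallthrough⟩
[3] xor  $r3, $r2, $r3  →  {$r0:0, $r1:4, $r2:14, $r3:14}
[4] andi  $r3, $r2, 2  →  {$r0:0, $r1:4, $r2:14, $r3:2}
[5] bne  $r3, $r0, L10  →  {$r0:0, $r1:4, $r2:14, $r3:2}  ⟨branch taken⟩
[6] ori   $r0, $r2, 15  →  {$r0:0, $r1:4, $r2:14, $r3:2}
[10] add  $r3, $r1, $r1  →  {$r0:0, $r1:4, $r2:14, $r3:8}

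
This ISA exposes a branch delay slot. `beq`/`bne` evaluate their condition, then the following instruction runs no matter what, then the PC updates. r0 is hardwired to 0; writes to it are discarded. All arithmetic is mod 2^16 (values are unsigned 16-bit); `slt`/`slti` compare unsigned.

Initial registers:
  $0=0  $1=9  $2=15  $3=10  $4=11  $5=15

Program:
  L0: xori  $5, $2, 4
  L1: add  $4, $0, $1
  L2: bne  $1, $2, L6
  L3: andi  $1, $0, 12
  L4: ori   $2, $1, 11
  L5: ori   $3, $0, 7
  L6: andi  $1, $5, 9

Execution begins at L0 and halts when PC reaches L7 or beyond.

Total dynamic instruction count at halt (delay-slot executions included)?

#0 xori  $5, $2, 4 ; 0/9/15/10/11/11
#1 add  $4, $0, $1 ; 0/9/15/10/9/11
#2 bne  $1, $2, L6 ; 0/9/15/10/9/11 ; →target
#3 andi  $1, $0, 12 ; 0/0/15/10/9/11
#6 andi  $1, $5, 9 ; 0/9/15/10/9/11

5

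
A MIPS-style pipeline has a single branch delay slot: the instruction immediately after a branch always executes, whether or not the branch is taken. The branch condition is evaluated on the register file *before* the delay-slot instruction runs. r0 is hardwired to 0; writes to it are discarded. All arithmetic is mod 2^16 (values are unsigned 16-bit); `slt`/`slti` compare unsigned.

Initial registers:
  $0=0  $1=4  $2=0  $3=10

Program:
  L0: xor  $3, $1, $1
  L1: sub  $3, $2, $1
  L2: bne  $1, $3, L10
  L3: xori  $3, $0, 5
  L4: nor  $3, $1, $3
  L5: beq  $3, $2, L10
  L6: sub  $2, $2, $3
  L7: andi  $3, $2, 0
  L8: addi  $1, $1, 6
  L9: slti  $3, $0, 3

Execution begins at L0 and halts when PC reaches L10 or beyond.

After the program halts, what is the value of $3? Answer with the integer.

#0 xor  $3, $1, $1 ; 0/4/0/0
#1 sub  $3, $2, $1 ; 0/4/0/65532
#2 bne  $1, $3, L10 ; 0/4/0/65532 ; →target
#3 xori  $3, $0, 5 ; 0/4/0/5

5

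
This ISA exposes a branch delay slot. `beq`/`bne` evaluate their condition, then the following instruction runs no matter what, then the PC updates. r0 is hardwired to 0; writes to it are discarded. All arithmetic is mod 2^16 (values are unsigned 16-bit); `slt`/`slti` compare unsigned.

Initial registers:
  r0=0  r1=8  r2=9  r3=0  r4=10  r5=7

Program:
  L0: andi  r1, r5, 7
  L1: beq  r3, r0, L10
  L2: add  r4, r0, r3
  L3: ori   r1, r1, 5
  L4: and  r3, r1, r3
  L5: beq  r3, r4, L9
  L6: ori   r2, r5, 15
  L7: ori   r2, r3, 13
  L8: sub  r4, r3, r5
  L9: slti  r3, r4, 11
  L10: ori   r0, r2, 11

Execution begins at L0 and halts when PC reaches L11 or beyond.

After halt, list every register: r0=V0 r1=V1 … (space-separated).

r0=0 r1=7 r2=9 r3=0 r4=0 r5=7

[0] andi  r1, r5, 7  →  {r0:0, r1:7, r2:9, r3:0, r4:10, r5:7}
[1] beq  r3, r0, L10  →  {r0:0, r1:7, r2:9, r3:0, r4:10, r5:7}  ⟨branch taken⟩
[2] add  r4, r0, r3  →  {r0:0, r1:7, r2:9, r3:0, r4:0, r5:7}
[10] ori   r0, r2, 11  →  {r0:0, r1:7, r2:9, r3:0, r4:0, r5:7}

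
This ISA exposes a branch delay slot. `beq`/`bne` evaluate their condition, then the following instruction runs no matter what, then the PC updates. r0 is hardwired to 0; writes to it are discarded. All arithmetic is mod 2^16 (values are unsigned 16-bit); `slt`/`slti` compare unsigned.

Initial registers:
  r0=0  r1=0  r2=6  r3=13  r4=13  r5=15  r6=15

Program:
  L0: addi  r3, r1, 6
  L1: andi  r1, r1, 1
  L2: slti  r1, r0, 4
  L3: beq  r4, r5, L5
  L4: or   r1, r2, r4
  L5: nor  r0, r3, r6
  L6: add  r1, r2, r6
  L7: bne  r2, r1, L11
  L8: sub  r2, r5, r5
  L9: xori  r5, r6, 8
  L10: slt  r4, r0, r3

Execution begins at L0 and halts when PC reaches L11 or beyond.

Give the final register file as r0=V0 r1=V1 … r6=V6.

#0 addi  r3, r1, 6 ; 0/0/6/6/13/15/15
#1 andi  r1, r1, 1 ; 0/0/6/6/13/15/15
#2 slti  r1, r0, 4 ; 0/1/6/6/13/15/15
#3 beq  r4, r5, L5 ; 0/1/6/6/13/15/15 ; →fallthru
#4 or   r1, r2, r4 ; 0/15/6/6/13/15/15
#5 nor  r0, r3, r6 ; 0/15/6/6/13/15/15
#6 add  r1, r2, r6 ; 0/21/6/6/13/15/15
#7 bne  r2, r1, L11 ; 0/21/6/6/13/15/15 ; →target
#8 sub  r2, r5, r5 ; 0/21/0/6/13/15/15

r0=0 r1=21 r2=0 r3=6 r4=13 r5=15 r6=15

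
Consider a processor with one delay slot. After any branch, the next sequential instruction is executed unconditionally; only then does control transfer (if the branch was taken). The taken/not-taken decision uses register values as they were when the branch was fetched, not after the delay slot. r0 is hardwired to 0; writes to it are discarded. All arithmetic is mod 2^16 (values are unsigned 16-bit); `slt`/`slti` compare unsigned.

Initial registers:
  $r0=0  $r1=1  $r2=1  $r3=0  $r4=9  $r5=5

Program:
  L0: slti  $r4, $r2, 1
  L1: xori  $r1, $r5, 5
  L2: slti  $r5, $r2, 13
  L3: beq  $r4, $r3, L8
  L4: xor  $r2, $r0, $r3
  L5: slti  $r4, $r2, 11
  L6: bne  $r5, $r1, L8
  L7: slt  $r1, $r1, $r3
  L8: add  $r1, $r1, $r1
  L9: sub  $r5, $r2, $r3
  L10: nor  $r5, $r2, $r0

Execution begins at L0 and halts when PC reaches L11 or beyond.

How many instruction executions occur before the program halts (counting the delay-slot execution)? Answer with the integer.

8

  step pc=0: slti  $r4, $r2, 1  regs=(0,1,1,0,0,5)
  step pc=1: xori  $r1, $r5, 5  regs=(0,0,1,0,0,5)
  step pc=2: slti  $r5, $r2, 13  regs=(0,0,1,0,0,1)
  step pc=3: beq  $r4, $r3, L8  cond=T  regs=(0,0,1,0,0,1)
  step pc=4: xor  $r2, $r0, $r3  regs=(0,0,0,0,0,1)
  step pc=8: add  $r1, $r1, $r1  regs=(0,0,0,0,0,1)
  step pc=9: sub  $r5, $r2, $r3  regs=(0,0,0,0,0,0)
  step pc=10: nor  $r5, $r2, $r0  regs=(0,0,0,0,0,65535)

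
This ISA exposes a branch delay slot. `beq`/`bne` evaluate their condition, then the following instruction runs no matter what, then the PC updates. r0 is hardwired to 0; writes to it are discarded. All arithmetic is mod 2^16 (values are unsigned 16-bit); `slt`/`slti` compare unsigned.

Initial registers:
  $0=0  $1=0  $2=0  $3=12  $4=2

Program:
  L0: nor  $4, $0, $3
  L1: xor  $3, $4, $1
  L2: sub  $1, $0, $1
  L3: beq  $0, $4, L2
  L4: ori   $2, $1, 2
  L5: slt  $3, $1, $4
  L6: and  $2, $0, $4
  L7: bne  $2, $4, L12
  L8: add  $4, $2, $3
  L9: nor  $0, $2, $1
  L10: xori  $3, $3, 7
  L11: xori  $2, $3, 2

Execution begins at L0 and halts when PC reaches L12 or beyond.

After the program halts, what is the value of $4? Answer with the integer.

#0 nor  $4, $0, $3 ; 0/0/0/12/65523
#1 xor  $3, $4, $1 ; 0/0/0/65523/65523
#2 sub  $1, $0, $1 ; 0/0/0/65523/65523
#3 beq  $0, $4, L2 ; 0/0/0/65523/65523 ; →fallthru
#4 ori   $2, $1, 2 ; 0/0/2/65523/65523
#5 slt  $3, $1, $4 ; 0/0/2/1/65523
#6 and  $2, $0, $4 ; 0/0/0/1/65523
#7 bne  $2, $4, L12 ; 0/0/0/1/65523 ; →target
#8 add  $4, $2, $3 ; 0/0/0/1/1

1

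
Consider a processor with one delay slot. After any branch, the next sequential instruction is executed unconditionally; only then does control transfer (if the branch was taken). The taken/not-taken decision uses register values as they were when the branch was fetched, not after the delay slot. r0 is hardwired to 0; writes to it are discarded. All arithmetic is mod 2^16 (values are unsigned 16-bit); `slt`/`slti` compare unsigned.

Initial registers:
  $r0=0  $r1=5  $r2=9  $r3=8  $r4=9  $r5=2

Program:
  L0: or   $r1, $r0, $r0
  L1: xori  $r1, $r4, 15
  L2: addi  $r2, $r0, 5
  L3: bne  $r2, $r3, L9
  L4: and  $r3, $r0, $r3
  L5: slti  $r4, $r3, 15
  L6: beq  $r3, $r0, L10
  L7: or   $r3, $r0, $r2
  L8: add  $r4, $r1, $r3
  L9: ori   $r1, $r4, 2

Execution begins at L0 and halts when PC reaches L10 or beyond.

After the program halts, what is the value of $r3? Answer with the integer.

PC=0  or   $r1, $r0, $r0     | $r0=0 $r1=0 $r2=9 $r3=8 $r4=9 $r5=2
PC=1  xori  $r1, $r4, 15     | $r0=0 $r1=6 $r2=9 $r3=8 $r4=9 $r5=2
PC=2  addi  $r2, $r0, 5      | $r0=0 $r1=6 $r2=5 $r3=8 $r4=9 $r5=2
PC=3  bne  $r2, $r3, L9      | $r0=0 $r1=6 $r2=5 $r3=8 $r4=9 $r5=2  [TAKEN]
PC=4  and  $r3, $r0, $r3     | $r0=0 $r1=6 $r2=5 $r3=0 $r4=9 $r5=2
PC=9  ori   $r1, $r4, 2      | $r0=0 $r1=11 $r2=5 $r3=0 $r4=9 $r5=2

0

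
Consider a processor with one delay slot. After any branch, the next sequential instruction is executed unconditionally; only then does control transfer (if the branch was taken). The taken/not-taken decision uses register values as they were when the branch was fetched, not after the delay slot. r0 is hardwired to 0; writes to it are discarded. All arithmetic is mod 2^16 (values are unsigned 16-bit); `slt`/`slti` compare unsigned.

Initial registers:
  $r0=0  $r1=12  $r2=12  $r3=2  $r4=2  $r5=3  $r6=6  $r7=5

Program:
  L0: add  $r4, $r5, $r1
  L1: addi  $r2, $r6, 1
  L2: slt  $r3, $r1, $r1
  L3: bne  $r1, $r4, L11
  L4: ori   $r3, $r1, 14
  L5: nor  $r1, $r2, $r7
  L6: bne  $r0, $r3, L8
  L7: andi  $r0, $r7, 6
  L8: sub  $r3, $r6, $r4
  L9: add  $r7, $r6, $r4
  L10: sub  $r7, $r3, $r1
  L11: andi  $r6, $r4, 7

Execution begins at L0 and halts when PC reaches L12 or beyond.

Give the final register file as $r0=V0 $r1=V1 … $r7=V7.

[0] add  $r4, $r5, $r1  →  {$r0:0, $r1:12, $r2:12, $r3:2, $r4:15, $r5:3, $r6:6, $r7:5}
[1] addi  $r2, $r6, 1  →  {$r0:0, $r1:12, $r2:7, $r3:2, $r4:15, $r5:3, $r6:6, $r7:5}
[2] slt  $r3, $r1, $r1  →  {$r0:0, $r1:12, $r2:7, $r3:0, $r4:15, $r5:3, $r6:6, $r7:5}
[3] bne  $r1, $r4, L11  →  {$r0:0, $r1:12, $r2:7, $r3:0, $r4:15, $r5:3, $r6:6, $r7:5}  ⟨branch taken⟩
[4] ori   $r3, $r1, 14  →  {$r0:0, $r1:12, $r2:7, $r3:14, $r4:15, $r5:3, $r6:6, $r7:5}
[11] andi  $r6, $r4, 7  →  {$r0:0, $r1:12, $r2:7, $r3:14, $r4:15, $r5:3, $r6:7, $r7:5}

$r0=0 $r1=12 $r2=7 $r3=14 $r4=15 $r5=3 $r6=7 $r7=5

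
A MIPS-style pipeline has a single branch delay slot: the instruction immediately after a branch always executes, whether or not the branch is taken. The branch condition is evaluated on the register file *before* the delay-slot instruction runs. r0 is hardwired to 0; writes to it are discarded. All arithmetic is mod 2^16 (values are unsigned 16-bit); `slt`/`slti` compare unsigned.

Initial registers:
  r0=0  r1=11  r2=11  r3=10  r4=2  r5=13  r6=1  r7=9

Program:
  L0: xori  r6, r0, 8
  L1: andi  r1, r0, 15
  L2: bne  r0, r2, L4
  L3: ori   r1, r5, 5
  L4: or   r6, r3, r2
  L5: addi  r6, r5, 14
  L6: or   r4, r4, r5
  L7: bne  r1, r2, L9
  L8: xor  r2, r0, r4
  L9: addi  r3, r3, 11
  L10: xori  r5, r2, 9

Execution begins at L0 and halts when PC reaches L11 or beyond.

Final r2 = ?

15

[0] xori  r6, r0, 8  →  {r0:0, r1:11, r2:11, r3:10, r4:2, r5:13, r6:8, r7:9}
[1] andi  r1, r0, 15  →  {r0:0, r1:0, r2:11, r3:10, r4:2, r5:13, r6:8, r7:9}
[2] bne  r0, r2, L4  →  {r0:0, r1:0, r2:11, r3:10, r4:2, r5:13, r6:8, r7:9}  ⟨branch taken⟩
[3] ori   r1, r5, 5  →  {r0:0, r1:13, r2:11, r3:10, r4:2, r5:13, r6:8, r7:9}
[4] or   r6, r3, r2  →  {r0:0, r1:13, r2:11, r3:10, r4:2, r5:13, r6:11, r7:9}
[5] addi  r6, r5, 14  →  {r0:0, r1:13, r2:11, r3:10, r4:2, r5:13, r6:27, r7:9}
[6] or   r4, r4, r5  →  {r0:0, r1:13, r2:11, r3:10, r4:15, r5:13, r6:27, r7:9}
[7] bne  r1, r2, L9  →  {r0:0, r1:13, r2:11, r3:10, r4:15, r5:13, r6:27, r7:9}  ⟨branch taken⟩
[8] xor  r2, r0, r4  →  {r0:0, r1:13, r2:15, r3:10, r4:15, r5:13, r6:27, r7:9}
[9] addi  r3, r3, 11  →  {r0:0, r1:13, r2:15, r3:21, r4:15, r5:13, r6:27, r7:9}
[10] xori  r5, r2, 9  →  {r0:0, r1:13, r2:15, r3:21, r4:15, r5:6, r6:27, r7:9}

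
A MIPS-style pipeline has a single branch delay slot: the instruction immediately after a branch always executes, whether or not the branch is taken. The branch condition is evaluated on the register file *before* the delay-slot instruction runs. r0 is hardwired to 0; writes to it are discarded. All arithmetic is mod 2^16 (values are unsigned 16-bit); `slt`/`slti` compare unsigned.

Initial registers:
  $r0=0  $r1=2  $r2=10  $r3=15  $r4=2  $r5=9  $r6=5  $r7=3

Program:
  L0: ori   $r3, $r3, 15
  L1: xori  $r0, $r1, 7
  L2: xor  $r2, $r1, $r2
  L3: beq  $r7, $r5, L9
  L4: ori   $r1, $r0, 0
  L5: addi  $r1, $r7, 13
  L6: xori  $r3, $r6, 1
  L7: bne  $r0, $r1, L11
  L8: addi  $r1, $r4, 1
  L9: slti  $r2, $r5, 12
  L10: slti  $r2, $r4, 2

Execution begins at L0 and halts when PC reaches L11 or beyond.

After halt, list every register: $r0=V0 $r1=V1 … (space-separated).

$r0=0 $r1=3 $r2=8 $r3=4 $r4=2 $r5=9 $r6=5 $r7=3

PC=0  ori   $r3, $r3, 15     | $r0=0 $r1=2 $r2=10 $r3=15 $r4=2 $r5=9 $r6=5 $r7=3
PC=1  xori  $r0, $r1, 7      | $r0=0 $r1=2 $r2=10 $r3=15 $r4=2 $r5=9 $r6=5 $r7=3
PC=2  xor  $r2, $r1, $r2     | $r0=0 $r1=2 $r2=8 $r3=15 $r4=2 $r5=9 $r6=5 $r7=3
PC=3  beq  $r7, $r5, L9      | $r0=0 $r1=2 $r2=8 $r3=15 $r4=2 $r5=9 $r6=5 $r7=3  [not taken]
PC=4  ori   $r1, $r0, 0      | $r0=0 $r1=0 $r2=8 $r3=15 $r4=2 $r5=9 $r6=5 $r7=3
PC=5  addi  $r1, $r7, 13     | $r0=0 $r1=16 $r2=8 $r3=15 $r4=2 $r5=9 $r6=5 $r7=3
PC=6  xori  $r3, $r6, 1      | $r0=0 $r1=16 $r2=8 $r3=4 $r4=2 $r5=9 $r6=5 $r7=3
PC=7  bne  $r0, $r1, L11     | $r0=0 $r1=16 $r2=8 $r3=4 $r4=2 $r5=9 $r6=5 $r7=3  [TAKEN]
PC=8  addi  $r1, $r4, 1      | $r0=0 $r1=3 $r2=8 $r3=4 $r4=2 $r5=9 $r6=5 $r7=3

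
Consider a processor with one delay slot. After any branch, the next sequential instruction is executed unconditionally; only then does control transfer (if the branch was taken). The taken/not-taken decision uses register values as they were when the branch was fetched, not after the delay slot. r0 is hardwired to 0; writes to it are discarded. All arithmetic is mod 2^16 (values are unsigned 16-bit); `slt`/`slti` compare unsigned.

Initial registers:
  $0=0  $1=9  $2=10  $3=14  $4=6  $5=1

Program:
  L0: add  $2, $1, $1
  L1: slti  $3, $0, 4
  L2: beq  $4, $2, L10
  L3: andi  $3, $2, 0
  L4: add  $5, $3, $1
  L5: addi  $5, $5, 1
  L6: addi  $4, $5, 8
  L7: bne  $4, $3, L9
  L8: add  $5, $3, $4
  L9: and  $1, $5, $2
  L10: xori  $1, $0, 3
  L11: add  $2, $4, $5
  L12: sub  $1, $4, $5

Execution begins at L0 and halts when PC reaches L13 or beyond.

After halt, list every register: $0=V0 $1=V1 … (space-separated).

$0=0 $1=0 $2=36 $3=0 $4=18 $5=18

  step pc=0: add  $2, $1, $1  regs=(0,9,18,14,6,1)
  step pc=1: slti  $3, $0, 4  regs=(0,9,18,1,6,1)
  step pc=2: beq  $4, $2, L10  cond=F  regs=(0,9,18,1,6,1)
  step pc=3: andi  $3, $2, 0  regs=(0,9,18,0,6,1)
  step pc=4: add  $5, $3, $1  regs=(0,9,18,0,6,9)
  step pc=5: addi  $5, $5, 1  regs=(0,9,18,0,6,10)
  step pc=6: addi  $4, $5, 8  regs=(0,9,18,0,18,10)
  step pc=7: bne  $4, $3, L9  cond=T  regs=(0,9,18,0,18,10)
  step pc=8: add  $5, $3, $4  regs=(0,9,18,0,18,18)
  step pc=9: and  $1, $5, $2  regs=(0,18,18,0,18,18)
  step pc=10: xori  $1, $0, 3  regs=(0,3,18,0,18,18)
  step pc=11: add  $2, $4, $5  regs=(0,3,36,0,18,18)
  step pc=12: sub  $1, $4, $5  regs=(0,0,36,0,18,18)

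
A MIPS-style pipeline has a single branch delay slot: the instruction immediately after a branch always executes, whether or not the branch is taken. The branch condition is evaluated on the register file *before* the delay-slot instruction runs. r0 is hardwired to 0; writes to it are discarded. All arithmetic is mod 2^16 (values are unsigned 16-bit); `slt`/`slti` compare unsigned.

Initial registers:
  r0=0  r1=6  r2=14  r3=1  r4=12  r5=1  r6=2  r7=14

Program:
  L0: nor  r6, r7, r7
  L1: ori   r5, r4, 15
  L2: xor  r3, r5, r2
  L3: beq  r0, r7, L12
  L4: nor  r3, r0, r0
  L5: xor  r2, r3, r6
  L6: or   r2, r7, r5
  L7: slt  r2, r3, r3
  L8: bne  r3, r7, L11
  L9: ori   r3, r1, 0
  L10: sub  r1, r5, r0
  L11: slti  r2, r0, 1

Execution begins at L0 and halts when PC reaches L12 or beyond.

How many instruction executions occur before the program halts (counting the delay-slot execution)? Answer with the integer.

#0 nor  r6, r7, r7 ; 0/6/14/1/12/1/65521/14
#1 ori   r5, r4, 15 ; 0/6/14/1/12/15/65521/14
#2 xor  r3, r5, r2 ; 0/6/14/1/12/15/65521/14
#3 beq  r0, r7, L12 ; 0/6/14/1/12/15/65521/14 ; →fallthru
#4 nor  r3, r0, r0 ; 0/6/14/65535/12/15/65521/14
#5 xor  r2, r3, r6 ; 0/6/14/65535/12/15/65521/14
#6 or   r2, r7, r5 ; 0/6/15/65535/12/15/65521/14
#7 slt  r2, r3, r3 ; 0/6/0/65535/12/15/65521/14
#8 bne  r3, r7, L11 ; 0/6/0/65535/12/15/65521/14 ; →target
#9 ori   r3, r1, 0 ; 0/6/0/6/12/15/65521/14
#11 slti  r2, r0, 1 ; 0/6/1/6/12/15/65521/14

11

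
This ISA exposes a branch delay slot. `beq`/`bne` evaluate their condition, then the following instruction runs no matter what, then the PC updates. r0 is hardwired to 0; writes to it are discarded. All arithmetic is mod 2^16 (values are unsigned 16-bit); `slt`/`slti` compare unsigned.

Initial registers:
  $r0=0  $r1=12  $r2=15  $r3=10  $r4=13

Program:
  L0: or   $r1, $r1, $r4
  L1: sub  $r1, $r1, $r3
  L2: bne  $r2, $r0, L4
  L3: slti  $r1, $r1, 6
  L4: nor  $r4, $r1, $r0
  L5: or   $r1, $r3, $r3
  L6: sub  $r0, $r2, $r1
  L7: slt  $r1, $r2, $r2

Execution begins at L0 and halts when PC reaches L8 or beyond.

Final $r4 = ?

#0 or   $r1, $r1, $r4 ; 0/13/15/10/13
#1 sub  $r1, $r1, $r3 ; 0/3/15/10/13
#2 bne  $r2, $r0, L4 ; 0/3/15/10/13 ; →target
#3 slti  $r1, $r1, 6 ; 0/1/15/10/13
#4 nor  $r4, $r1, $r0 ; 0/1/15/10/65534
#5 or   $r1, $r3, $r3 ; 0/10/15/10/65534
#6 sub  $r0, $r2, $r1 ; 0/10/15/10/65534
#7 slt  $r1, $r2, $r2 ; 0/0/15/10/65534

65534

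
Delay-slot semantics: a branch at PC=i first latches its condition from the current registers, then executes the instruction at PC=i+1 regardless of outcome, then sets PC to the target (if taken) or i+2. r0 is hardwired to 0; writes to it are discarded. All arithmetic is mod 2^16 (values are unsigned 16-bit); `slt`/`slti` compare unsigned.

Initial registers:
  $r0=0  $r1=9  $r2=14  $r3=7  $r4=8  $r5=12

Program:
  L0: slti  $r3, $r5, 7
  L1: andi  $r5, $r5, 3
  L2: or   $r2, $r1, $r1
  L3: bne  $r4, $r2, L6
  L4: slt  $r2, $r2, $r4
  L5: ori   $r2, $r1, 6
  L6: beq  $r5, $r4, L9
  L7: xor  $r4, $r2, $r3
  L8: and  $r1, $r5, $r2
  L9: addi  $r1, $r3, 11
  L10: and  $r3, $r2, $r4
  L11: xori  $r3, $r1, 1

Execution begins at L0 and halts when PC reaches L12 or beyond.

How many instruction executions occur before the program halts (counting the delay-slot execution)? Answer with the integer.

11

[0] slti  $r3, $r5, 7  →  {$r0:0, $r1:9, $r2:14, $r3:0, $r4:8, $r5:12}
[1] andi  $r5, $r5, 3  →  {$r0:0, $r1:9, $r2:14, $r3:0, $r4:8, $r5:0}
[2] or   $r2, $r1, $r1  →  {$r0:0, $r1:9, $r2:9, $r3:0, $r4:8, $r5:0}
[3] bne  $r4, $r2, L6  →  {$r0:0, $r1:9, $r2:9, $r3:0, $r4:8, $r5:0}  ⟨branch taken⟩
[4] slt  $r2, $r2, $r4  →  {$r0:0, $r1:9, $r2:0, $r3:0, $r4:8, $r5:0}
[6] beq  $r5, $r4, L9  →  {$r0:0, $r1:9, $r2:0, $r3:0, $r4:8, $r5:0}  ⟨branch fallthrough⟩
[7] xor  $r4, $r2, $r3  →  {$r0:0, $r1:9, $r2:0, $r3:0, $r4:0, $r5:0}
[8] and  $r1, $r5, $r2  →  {$r0:0, $r1:0, $r2:0, $r3:0, $r4:0, $r5:0}
[9] addi  $r1, $r3, 11  →  {$r0:0, $r1:11, $r2:0, $r3:0, $r4:0, $r5:0}
[10] and  $r3, $r2, $r4  →  {$r0:0, $r1:11, $r2:0, $r3:0, $r4:0, $r5:0}
[11] xori  $r3, $r1, 1  →  {$r0:0, $r1:11, $r2:0, $r3:10, $r4:0, $r5:0}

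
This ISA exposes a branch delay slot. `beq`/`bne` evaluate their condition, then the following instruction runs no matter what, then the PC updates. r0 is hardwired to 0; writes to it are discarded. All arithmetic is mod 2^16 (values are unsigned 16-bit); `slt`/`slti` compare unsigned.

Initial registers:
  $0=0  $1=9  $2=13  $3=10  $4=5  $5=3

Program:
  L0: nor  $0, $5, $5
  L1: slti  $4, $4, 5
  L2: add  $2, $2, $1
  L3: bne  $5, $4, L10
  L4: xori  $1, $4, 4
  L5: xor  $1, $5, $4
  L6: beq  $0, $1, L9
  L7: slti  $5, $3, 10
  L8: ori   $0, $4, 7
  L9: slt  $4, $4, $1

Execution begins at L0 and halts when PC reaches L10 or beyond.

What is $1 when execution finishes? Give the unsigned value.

4

[0] nor  $0, $5, $5  →  {$0:0, $1:9, $2:13, $3:10, $4:5, $5:3}
[1] slti  $4, $4, 5  →  {$0:0, $1:9, $2:13, $3:10, $4:0, $5:3}
[2] add  $2, $2, $1  →  {$0:0, $1:9, $2:22, $3:10, $4:0, $5:3}
[3] bne  $5, $4, L10  →  {$0:0, $1:9, $2:22, $3:10, $4:0, $5:3}  ⟨branch taken⟩
[4] xori  $1, $4, 4  →  {$0:0, $1:4, $2:22, $3:10, $4:0, $5:3}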